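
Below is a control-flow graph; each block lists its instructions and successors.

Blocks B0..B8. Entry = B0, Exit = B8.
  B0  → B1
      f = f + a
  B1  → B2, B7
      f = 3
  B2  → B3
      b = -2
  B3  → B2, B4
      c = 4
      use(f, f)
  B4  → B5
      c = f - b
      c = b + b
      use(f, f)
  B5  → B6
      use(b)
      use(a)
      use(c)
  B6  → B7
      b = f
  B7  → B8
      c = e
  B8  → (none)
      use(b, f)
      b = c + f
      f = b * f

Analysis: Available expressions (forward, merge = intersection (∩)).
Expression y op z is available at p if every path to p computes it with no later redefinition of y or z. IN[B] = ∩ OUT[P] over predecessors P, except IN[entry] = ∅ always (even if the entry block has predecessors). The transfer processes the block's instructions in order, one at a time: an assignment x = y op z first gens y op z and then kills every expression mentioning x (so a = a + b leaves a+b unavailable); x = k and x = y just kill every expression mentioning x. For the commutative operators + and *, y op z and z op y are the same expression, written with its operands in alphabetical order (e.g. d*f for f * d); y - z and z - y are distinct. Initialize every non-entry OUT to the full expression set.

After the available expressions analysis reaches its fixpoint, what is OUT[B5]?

Answer: {b+b, f-b}

Trace:
Per-block solution:
  B0:   IN={}   OUT={}
  B1:   IN={}   OUT={}
  B2:   IN={}   OUT={}
  B3:   IN={}   OUT={}
  B4:   IN={}   OUT={b+b, f-b}
  B5:   IN={b+b, f-b}   OUT={b+b, f-b}
  B6:   IN={b+b, f-b}   OUT={}
  B7:   IN={}   OUT={}
  B8:   IN={}   OUT={}

Merge at B5: IN[B5] = OUT[B4] = {b+b, f-b}
Applying B5's transfer function to that IN value gives OUT[B5] (row B5 above).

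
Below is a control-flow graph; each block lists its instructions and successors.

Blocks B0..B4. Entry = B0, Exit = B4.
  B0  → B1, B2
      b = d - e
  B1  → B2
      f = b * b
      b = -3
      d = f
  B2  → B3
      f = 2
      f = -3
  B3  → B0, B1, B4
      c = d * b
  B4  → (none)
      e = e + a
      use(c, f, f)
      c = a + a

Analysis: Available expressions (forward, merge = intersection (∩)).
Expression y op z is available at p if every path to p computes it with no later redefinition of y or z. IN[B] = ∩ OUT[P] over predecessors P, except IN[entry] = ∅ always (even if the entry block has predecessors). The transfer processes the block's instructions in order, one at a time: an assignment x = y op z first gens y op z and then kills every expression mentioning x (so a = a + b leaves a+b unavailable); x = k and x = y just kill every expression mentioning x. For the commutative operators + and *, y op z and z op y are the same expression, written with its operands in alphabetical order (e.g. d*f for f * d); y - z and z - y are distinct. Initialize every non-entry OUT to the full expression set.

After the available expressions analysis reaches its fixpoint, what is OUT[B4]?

Answer: {a+a, b*d}

Derivation:
Converged values:
  B0: | IN={} | OUT={d-e}
  B1: | IN={} | OUT={}
  B2: | IN={} | OUT={}
  B3: | IN={} | OUT={b*d}
  B4: | IN={b*d} | OUT={a+a, b*d}

Merge at B4: IN[B4] = OUT[B3] = {b*d}
Applying B4's transfer function to that IN value gives OUT[B4] (row B4 above).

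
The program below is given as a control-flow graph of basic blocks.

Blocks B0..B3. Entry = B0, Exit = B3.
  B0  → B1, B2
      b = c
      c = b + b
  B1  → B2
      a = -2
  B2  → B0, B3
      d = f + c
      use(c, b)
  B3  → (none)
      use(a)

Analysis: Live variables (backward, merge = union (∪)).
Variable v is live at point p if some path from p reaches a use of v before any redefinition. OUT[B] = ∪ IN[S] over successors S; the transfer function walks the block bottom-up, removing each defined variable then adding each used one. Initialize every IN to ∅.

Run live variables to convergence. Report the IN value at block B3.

Per-block solution:
  B0:   IN={a, c, f}   OUT={a, b, c, f}
  B1:   IN={b, c, f}   OUT={a, b, c, f}
  B2:   IN={a, b, c, f}   OUT={a, c, f}
  B3:   IN={a}   OUT={}

B3 is the boundary node: OUT[B3] = {}
Applying B3's transfer function to that OUT value gives IN[B3] (row B3 above).

Answer: {a}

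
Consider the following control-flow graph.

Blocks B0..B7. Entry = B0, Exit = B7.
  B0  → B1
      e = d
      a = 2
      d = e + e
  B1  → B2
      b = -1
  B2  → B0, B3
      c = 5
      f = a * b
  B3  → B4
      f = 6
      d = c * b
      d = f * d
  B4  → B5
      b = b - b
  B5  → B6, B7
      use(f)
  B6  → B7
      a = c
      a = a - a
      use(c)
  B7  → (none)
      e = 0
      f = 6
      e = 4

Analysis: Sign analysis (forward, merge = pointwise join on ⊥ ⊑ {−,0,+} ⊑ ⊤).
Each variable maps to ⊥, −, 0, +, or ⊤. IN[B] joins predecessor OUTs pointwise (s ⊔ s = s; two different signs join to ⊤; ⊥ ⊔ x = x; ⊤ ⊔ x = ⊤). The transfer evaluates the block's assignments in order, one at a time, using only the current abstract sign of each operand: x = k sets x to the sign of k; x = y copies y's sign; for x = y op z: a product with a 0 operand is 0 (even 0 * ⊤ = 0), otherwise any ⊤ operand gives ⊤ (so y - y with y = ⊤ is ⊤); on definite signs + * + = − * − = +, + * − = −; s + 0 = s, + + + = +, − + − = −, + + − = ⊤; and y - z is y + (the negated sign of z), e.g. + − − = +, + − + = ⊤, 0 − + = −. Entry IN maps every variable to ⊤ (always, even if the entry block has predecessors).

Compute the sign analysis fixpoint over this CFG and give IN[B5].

Converged values:
  B0:   IN=(all ⊤)   OUT={a:+; rest ⊤}
  B1:   IN={a:+; rest ⊤}   OUT={a:+, b:-; rest ⊤}
  B2:   IN={a:+, b:-; rest ⊤}   OUT={a:+, b:-, c:+, f:-; rest ⊤}
  B3:   IN={a:+, b:-, c:+, f:-; rest ⊤}   OUT={a:+, b:-, c:+, d:-, f:+; rest ⊤}
  B4:   IN={a:+, b:-, c:+, d:-, f:+; rest ⊤}   OUT={a:+, c:+, d:-, f:+; rest ⊤}
  B5:   IN={a:+, c:+, d:-, f:+; rest ⊤}   OUT={a:+, c:+, d:-, f:+; rest ⊤}
  B6:   IN={a:+, c:+, d:-, f:+; rest ⊤}   OUT={c:+, d:-, f:+; rest ⊤}
  B7:   IN={c:+, d:-, f:+; rest ⊤}   OUT={c:+, d:-, e:+, f:+; rest ⊤}

Merge at B5: IN[B5] = OUT[B4] = {a: +, b: ⊤, c: +, d: -, e: ⊤, f: +}

Answer: {a: +, b: ⊤, c: +, d: -, e: ⊤, f: +}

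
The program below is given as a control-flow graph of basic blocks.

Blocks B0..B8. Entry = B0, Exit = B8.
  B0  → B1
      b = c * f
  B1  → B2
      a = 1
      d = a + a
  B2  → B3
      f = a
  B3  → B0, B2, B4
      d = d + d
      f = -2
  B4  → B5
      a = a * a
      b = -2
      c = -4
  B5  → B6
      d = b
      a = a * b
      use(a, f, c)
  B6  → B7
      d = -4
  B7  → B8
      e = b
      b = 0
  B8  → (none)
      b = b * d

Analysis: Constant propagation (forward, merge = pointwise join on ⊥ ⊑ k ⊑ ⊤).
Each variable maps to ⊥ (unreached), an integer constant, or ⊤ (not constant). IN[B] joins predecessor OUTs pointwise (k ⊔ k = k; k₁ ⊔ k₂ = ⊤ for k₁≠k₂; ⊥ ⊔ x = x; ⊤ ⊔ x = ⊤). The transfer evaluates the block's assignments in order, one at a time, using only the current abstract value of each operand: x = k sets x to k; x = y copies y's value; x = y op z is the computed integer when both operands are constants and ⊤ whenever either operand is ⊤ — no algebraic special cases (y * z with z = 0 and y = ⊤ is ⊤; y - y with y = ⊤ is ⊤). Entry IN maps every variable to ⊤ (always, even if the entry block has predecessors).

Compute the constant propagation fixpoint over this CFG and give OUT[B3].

Fixpoint table:
  B0:   IN=(all ⊤)   OUT=(all ⊤)
  B1:   IN=(all ⊤)   OUT={a:1, d:2; rest ⊤}
  B2:   IN={a:1; rest ⊤}   OUT={a:1, f:1; rest ⊤}
  B3:   IN={a:1, f:1; rest ⊤}   OUT={a:1, f:-2; rest ⊤}
  B4:   IN={a:1, f:-2; rest ⊤}   OUT={a:1, b:-2, c:-4, f:-2; rest ⊤}
  B5:   IN={a:1, b:-2, c:-4, f:-2; rest ⊤}   OUT={a:-2, b:-2, c:-4, d:-2, f:-2; rest ⊤}
  B6:   IN={a:-2, b:-2, c:-4, d:-2, f:-2; rest ⊤}   OUT={a:-2, b:-2, c:-4, d:-4, f:-2; rest ⊤}
  B7:   IN={a:-2, b:-2, c:-4, d:-4, f:-2; rest ⊤}   OUT={a:-2, b:0, c:-4, d:-4, e:-2, f:-2; rest ⊤}
  B8:   IN={a:-2, b:0, c:-4, d:-4, e:-2, f:-2; rest ⊤}   OUT={a:-2, b:0, c:-4, d:-4, e:-2, f:-2; rest ⊤}

Merge at B3: IN[B3] = OUT[B2] = {a: 1, b: ⊤, c: ⊤, d: ⊤, e: ⊤, f: 1}
Applying B3's transfer function to that IN value gives OUT[B3] (row B3 above).

Answer: {a: 1, b: ⊤, c: ⊤, d: ⊤, e: ⊤, f: -2}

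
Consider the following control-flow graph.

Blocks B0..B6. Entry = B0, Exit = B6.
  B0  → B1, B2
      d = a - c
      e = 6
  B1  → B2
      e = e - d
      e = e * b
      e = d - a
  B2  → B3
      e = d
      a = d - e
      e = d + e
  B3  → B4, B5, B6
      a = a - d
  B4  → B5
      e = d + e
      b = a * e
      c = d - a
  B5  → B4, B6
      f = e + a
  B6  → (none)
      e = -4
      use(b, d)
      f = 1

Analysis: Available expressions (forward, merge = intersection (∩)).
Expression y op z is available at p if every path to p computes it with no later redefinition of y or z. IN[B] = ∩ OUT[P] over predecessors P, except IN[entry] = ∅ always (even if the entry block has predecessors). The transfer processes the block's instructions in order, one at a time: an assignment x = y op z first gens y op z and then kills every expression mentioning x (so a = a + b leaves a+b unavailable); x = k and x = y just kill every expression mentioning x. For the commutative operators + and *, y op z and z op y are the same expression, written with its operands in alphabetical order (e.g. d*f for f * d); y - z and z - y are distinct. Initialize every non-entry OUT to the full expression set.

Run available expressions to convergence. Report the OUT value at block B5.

Answer: {a+e}

Derivation:
Per-block solution:
  B0: | IN={} | OUT={a-c}
  B1: | IN={a-c} | OUT={a-c, d-a}
  B2: | IN={a-c} | OUT={}
  B3: | IN={} | OUT={}
  B4: | IN={} | OUT={a*e, d-a}
  B5: | IN={} | OUT={a+e}
  B6: | IN={} | OUT={}

Merge at B5: IN[B5] = OUT[B3] ∩ OUT[B4] = {}
Applying B5's transfer function to that IN value gives OUT[B5] (row B5 above).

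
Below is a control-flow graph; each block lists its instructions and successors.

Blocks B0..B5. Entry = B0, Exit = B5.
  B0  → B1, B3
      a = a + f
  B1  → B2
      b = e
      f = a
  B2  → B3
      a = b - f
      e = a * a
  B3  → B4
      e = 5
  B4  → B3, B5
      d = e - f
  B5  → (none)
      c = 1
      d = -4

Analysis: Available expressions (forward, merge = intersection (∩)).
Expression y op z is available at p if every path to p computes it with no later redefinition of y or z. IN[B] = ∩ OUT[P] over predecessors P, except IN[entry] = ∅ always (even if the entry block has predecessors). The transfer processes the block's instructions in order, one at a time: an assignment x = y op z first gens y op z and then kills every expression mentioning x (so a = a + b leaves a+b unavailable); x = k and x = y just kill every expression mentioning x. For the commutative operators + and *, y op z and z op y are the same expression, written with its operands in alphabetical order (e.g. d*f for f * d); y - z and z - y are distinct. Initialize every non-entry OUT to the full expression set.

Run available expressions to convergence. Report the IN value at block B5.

Answer: {e-f}

Derivation:
Fixpoint table:
  B0:  IN={}  OUT={}
  B1:  IN={}  OUT={}
  B2:  IN={}  OUT={a*a, b-f}
  B3:  IN={}  OUT={}
  B4:  IN={}  OUT={e-f}
  B5:  IN={e-f}  OUT={e-f}

Merge at B5: IN[B5] = OUT[B4] = {e-f}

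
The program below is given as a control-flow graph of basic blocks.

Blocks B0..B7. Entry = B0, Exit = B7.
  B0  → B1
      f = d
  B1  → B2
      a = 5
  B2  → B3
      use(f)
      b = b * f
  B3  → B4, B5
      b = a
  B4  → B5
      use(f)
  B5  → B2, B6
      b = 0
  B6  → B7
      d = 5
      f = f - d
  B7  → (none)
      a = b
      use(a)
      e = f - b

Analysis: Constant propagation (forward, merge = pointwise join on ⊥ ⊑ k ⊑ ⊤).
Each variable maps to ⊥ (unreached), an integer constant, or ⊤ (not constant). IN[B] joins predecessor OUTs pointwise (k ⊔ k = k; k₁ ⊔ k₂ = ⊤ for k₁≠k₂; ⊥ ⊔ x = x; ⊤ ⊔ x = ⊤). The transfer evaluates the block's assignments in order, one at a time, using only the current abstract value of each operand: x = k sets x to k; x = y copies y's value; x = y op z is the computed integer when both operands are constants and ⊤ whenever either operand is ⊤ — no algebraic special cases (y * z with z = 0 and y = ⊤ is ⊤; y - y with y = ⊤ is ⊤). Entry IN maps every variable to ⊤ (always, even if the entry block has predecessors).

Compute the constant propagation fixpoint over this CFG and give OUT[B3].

Fixpoint table:
  B0:   IN=(all ⊤)   OUT=(all ⊤)
  B1:   IN=(all ⊤)   OUT={a:5; rest ⊤}
  B2:   IN={a:5; rest ⊤}   OUT={a:5; rest ⊤}
  B3:   IN={a:5; rest ⊤}   OUT={a:5, b:5; rest ⊤}
  B4:   IN={a:5, b:5; rest ⊤}   OUT={a:5, b:5; rest ⊤}
  B5:   IN={a:5, b:5; rest ⊤}   OUT={a:5, b:0; rest ⊤}
  B6:   IN={a:5, b:0; rest ⊤}   OUT={a:5, b:0, d:5; rest ⊤}
  B7:   IN={a:5, b:0, d:5; rest ⊤}   OUT={a:0, b:0, d:5; rest ⊤}

Merge at B3: IN[B3] = OUT[B2] = {a: 5, b: ⊤, c: ⊤, d: ⊤, e: ⊤, f: ⊤}
Applying B3's transfer function to that IN value gives OUT[B3] (row B3 above).

Answer: {a: 5, b: 5, c: ⊤, d: ⊤, e: ⊤, f: ⊤}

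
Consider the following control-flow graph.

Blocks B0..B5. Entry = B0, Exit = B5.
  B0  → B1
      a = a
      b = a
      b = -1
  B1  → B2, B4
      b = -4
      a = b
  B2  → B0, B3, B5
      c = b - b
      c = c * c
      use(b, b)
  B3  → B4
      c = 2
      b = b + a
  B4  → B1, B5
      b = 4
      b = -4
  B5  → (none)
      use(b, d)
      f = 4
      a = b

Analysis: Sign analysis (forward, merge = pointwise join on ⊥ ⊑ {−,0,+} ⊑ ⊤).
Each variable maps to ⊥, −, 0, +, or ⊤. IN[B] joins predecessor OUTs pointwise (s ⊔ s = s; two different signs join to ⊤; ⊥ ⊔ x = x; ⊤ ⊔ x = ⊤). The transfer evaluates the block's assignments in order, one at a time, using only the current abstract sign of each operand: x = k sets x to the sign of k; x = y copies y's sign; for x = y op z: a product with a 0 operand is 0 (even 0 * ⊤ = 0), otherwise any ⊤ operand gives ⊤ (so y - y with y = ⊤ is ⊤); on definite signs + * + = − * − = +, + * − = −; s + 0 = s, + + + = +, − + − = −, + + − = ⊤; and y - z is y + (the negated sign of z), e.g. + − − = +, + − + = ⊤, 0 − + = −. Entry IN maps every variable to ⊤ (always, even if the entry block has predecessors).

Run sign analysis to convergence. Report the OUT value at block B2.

Answer: {a: -, b: -, c: ⊤, d: ⊤, e: ⊤, f: ⊤}

Derivation:
Fixpoint table:
  B0:  IN=(all ⊤)  OUT={b:-; rest ⊤}
  B1:  IN={b:-; rest ⊤}  OUT={a:-, b:-; rest ⊤}
  B2:  IN={a:-, b:-; rest ⊤}  OUT={a:-, b:-; rest ⊤}
  B3:  IN={a:-, b:-; rest ⊤}  OUT={a:-, b:-, c:+; rest ⊤}
  B4:  IN={a:-, b:-; rest ⊤}  OUT={a:-, b:-; rest ⊤}
  B5:  IN={a:-, b:-; rest ⊤}  OUT={a:-, b:-, f:+; rest ⊤}

Merge at B2: IN[B2] = OUT[B1] = {a: -, b: -, c: ⊤, d: ⊤, e: ⊤, f: ⊤}
Applying B2's transfer function to that IN value gives OUT[B2] (row B2 above).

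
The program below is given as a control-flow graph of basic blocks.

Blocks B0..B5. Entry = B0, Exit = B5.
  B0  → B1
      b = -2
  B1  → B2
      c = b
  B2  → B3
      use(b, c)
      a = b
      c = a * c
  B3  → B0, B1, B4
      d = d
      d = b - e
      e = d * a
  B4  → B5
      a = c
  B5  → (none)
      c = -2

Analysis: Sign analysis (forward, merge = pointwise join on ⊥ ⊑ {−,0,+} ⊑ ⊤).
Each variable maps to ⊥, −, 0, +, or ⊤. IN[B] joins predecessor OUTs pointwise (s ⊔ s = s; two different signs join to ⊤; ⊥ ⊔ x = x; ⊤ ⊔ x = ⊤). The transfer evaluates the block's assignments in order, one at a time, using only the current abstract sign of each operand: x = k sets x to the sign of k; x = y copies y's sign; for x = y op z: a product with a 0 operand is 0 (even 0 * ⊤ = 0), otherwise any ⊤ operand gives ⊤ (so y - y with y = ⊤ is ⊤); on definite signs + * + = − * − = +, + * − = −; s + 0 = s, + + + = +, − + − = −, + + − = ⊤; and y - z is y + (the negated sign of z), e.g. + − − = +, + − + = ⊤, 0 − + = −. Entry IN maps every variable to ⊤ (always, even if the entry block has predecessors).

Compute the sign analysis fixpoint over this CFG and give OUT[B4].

Fixpoint table:
  B0:  IN=(all ⊤)  OUT={b:-; rest ⊤}
  B1:  IN={b:-; rest ⊤}  OUT={b:-, c:-; rest ⊤}
  B2:  IN={b:-, c:-; rest ⊤}  OUT={a:-, b:-, c:+; rest ⊤}
  B3:  IN={a:-, b:-, c:+; rest ⊤}  OUT={a:-, b:-, c:+; rest ⊤}
  B4:  IN={a:-, b:-, c:+; rest ⊤}  OUT={a:+, b:-, c:+; rest ⊤}
  B5:  IN={a:+, b:-, c:+; rest ⊤}  OUT={a:+, b:-, c:-; rest ⊤}

Merge at B4: IN[B4] = OUT[B3] = {a: -, b: -, c: +, d: ⊤, e: ⊤, f: ⊤}
Applying B4's transfer function to that IN value gives OUT[B4] (row B4 above).

Answer: {a: +, b: -, c: +, d: ⊤, e: ⊤, f: ⊤}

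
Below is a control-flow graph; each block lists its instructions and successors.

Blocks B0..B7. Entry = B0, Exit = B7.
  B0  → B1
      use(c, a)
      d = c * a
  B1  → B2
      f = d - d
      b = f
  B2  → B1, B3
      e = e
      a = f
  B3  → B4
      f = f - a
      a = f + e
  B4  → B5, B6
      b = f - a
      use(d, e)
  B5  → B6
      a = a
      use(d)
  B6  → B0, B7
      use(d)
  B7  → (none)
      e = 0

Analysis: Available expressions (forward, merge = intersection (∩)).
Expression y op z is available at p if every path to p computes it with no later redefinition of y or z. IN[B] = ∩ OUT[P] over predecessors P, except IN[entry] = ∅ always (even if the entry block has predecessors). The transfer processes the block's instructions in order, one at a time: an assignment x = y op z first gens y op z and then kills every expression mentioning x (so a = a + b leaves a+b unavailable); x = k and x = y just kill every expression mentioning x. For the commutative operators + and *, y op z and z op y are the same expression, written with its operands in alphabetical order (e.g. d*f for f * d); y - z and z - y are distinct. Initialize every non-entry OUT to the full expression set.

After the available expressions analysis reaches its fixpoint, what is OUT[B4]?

Answer: {d-d, e+f, f-a}

Trace:
Converged values:
  B0:   IN={}   OUT={a*c}
  B1:   IN={}   OUT={d-d}
  B2:   IN={d-d}   OUT={d-d}
  B3:   IN={d-d}   OUT={d-d, e+f}
  B4:   IN={d-d, e+f}   OUT={d-d, e+f, f-a}
  B5:   IN={d-d, e+f, f-a}   OUT={d-d, e+f}
  B6:   IN={d-d, e+f}   OUT={d-d, e+f}
  B7:   IN={d-d, e+f}   OUT={d-d}

Merge at B4: IN[B4] = OUT[B3] = {d-d, e+f}
Applying B4's transfer function to that IN value gives OUT[B4] (row B4 above).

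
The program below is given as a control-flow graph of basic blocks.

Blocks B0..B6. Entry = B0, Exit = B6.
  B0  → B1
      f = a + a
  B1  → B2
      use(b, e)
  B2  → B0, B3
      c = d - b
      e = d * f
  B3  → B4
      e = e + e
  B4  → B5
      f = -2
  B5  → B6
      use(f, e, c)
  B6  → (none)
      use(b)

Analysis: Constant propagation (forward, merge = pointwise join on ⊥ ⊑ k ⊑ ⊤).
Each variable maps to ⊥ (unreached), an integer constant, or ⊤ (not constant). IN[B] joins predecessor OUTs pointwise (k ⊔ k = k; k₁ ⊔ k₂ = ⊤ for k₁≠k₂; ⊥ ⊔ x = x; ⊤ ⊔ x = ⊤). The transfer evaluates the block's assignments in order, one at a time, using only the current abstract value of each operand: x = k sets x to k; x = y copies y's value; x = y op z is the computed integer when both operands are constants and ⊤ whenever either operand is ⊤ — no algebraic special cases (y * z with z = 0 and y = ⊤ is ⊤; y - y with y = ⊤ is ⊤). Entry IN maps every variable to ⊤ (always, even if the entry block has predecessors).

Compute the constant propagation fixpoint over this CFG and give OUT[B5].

Answer: {a: ⊤, b: ⊤, c: ⊤, d: ⊤, e: ⊤, f: -2}

Trace:
Per-block solution:
  B0: | IN=(all ⊤) | OUT=(all ⊤)
  B1: | IN=(all ⊤) | OUT=(all ⊤)
  B2: | IN=(all ⊤) | OUT=(all ⊤)
  B3: | IN=(all ⊤) | OUT=(all ⊤)
  B4: | IN=(all ⊤) | OUT={f:-2; rest ⊤}
  B5: | IN={f:-2; rest ⊤} | OUT={f:-2; rest ⊤}
  B6: | IN={f:-2; rest ⊤} | OUT={f:-2; rest ⊤}

Merge at B5: IN[B5] = OUT[B4] = {a: ⊤, b: ⊤, c: ⊤, d: ⊤, e: ⊤, f: -2}
Applying B5's transfer function to that IN value gives OUT[B5] (row B5 above).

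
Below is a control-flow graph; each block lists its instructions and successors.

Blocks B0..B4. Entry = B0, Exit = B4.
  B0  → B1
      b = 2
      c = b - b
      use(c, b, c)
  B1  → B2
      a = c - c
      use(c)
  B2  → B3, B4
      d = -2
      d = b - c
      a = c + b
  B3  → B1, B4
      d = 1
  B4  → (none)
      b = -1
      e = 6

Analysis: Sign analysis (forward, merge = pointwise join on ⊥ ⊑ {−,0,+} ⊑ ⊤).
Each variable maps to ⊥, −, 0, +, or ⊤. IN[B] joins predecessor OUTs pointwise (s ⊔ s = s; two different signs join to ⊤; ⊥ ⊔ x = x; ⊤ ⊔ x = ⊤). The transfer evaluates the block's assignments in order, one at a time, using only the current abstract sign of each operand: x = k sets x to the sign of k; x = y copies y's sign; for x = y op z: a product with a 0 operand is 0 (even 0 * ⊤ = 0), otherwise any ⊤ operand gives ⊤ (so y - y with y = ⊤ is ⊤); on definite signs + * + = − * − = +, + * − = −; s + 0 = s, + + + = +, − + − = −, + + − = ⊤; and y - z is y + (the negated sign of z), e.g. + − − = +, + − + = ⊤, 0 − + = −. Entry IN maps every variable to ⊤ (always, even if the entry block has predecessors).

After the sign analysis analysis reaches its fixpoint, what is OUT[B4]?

Answer: {a: ⊤, b: -, c: ⊤, d: ⊤, e: +, f: ⊤}

Working:
Per-block solution:
  B0: | IN=(all ⊤) | OUT={b:+; rest ⊤}
  B1: | IN={b:+; rest ⊤} | OUT={b:+; rest ⊤}
  B2: | IN={b:+; rest ⊤} | OUT={b:+; rest ⊤}
  B3: | IN={b:+; rest ⊤} | OUT={b:+, d:+; rest ⊤}
  B4: | IN={b:+; rest ⊤} | OUT={b:-, e:+; rest ⊤}

Merge at B4: IN[B4] = OUT[B2] ⊔ OUT[B3] = {a: ⊤, b: +, c: ⊤, d: ⊤, e: ⊤, f: ⊤}
Applying B4's transfer function to that IN value gives OUT[B4] (row B4 above).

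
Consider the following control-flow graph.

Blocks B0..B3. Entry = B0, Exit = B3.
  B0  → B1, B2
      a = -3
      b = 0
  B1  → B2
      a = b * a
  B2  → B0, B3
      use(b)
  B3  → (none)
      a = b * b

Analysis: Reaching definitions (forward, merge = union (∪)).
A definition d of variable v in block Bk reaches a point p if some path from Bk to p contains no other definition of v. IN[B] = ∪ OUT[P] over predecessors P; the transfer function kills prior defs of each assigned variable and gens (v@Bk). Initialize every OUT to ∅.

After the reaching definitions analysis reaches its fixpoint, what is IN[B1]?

Answer: {a@B0, b@B0}

Working:
Converged values:
  B0: | IN={a@B0, a@B1, b@B0} | OUT={a@B0, b@B0}
  B1: | IN={a@B0, b@B0} | OUT={a@B1, b@B0}
  B2: | IN={a@B0, a@B1, b@B0} | OUT={a@B0, a@B1, b@B0}
  B3: | IN={a@B0, a@B1, b@B0} | OUT={a@B3, b@B0}

Merge at B1: IN[B1] = OUT[B0] = {a@B0, b@B0}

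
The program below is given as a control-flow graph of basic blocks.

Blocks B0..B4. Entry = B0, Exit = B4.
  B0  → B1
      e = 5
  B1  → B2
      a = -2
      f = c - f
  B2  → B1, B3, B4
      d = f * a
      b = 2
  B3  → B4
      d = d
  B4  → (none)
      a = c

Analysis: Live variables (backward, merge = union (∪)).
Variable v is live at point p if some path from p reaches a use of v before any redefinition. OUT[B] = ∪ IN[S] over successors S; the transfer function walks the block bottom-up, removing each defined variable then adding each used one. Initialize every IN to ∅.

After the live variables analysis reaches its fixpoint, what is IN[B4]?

Answer: {c}

Derivation:
Fixpoint table:
  B0: | IN={c, f} | OUT={c, f}
  B1: | IN={c, f} | OUT={a, c, f}
  B2: | IN={a, c, f} | OUT={c, d, f}
  B3: | IN={c, d} | OUT={c}
  B4: | IN={c} | OUT={}

B4 is the boundary node: OUT[B4] = {}
Applying B4's transfer function to that OUT value gives IN[B4] (row B4 above).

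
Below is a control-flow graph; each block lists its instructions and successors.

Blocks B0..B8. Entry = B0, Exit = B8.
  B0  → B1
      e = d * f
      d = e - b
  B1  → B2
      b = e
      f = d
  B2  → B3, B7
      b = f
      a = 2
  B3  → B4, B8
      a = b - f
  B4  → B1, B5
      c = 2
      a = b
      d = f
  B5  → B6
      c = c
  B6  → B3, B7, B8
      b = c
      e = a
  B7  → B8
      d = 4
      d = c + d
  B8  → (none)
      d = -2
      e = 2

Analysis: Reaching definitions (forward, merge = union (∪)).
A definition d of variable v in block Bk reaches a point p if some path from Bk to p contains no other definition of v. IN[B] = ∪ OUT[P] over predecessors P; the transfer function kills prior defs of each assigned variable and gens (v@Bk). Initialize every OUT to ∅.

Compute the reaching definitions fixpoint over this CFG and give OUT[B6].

Fixpoint table:
  B0: | IN={} | OUT={d@B0, e@B0}
  B1: | IN={a@B4, b@B2, b@B6, c@B4, d@B0, d@B4, e@B0, e@B6, f@B1} | OUT={a@B4, b@B1, c@B4, d@B0, d@B4, e@B0, e@B6, f@B1}
  B2: | IN={a@B4, b@B1, c@B4, d@B0, d@B4, e@B0, e@B6, f@B1} | OUT={a@B2, b@B2, c@B4, d@B0, d@B4, e@B0, e@B6, f@B1}
  B3: | IN={a@B2, a@B4, b@B2, b@B6, c@B4, c@B5, d@B0, d@B4, e@B0, e@B6, f@B1} | OUT={a@B3, b@B2, b@B6, c@B4, c@B5, d@B0, d@B4, e@B0, e@B6, f@B1}
  B4: | IN={a@B3, b@B2, b@B6, c@B4, c@B5, d@B0, d@B4, e@B0, e@B6, f@B1} | OUT={a@B4, b@B2, b@B6, c@B4, d@B4, e@B0, e@B6, f@B1}
  B5: | IN={a@B4, b@B2, b@B6, c@B4, d@B4, e@B0, e@B6, f@B1} | OUT={a@B4, b@B2, b@B6, c@B5, d@B4, e@B0, e@B6, f@B1}
  B6: | IN={a@B4, b@B2, b@B6, c@B5, d@B4, e@B0, e@B6, f@B1} | OUT={a@B4, b@B6, c@B5, d@B4, e@B6, f@B1}
  B7: | IN={a@B2, a@B4, b@B2, b@B6, c@B4, c@B5, d@B0, d@B4, e@B0, e@B6, f@B1} | OUT={a@B2, a@B4, b@B2, b@B6, c@B4, c@B5, d@B7, e@B0, e@B6, f@B1}
  B8: | IN={a@B2, a@B3, a@B4, b@B2, b@B6, c@B4, c@B5, d@B0, d@B4, d@B7, e@B0, e@B6, f@B1} | OUT={a@B2, a@B3, a@B4, b@B2, b@B6, c@B4, c@B5, d@B8, e@B8, f@B1}

Merge at B6: IN[B6] = OUT[B5] = {a@B4, b@B2, b@B6, c@B5, d@B4, e@B0, e@B6, f@B1}
Applying B6's transfer function to that IN value gives OUT[B6] (row B6 above).

Answer: {a@B4, b@B6, c@B5, d@B4, e@B6, f@B1}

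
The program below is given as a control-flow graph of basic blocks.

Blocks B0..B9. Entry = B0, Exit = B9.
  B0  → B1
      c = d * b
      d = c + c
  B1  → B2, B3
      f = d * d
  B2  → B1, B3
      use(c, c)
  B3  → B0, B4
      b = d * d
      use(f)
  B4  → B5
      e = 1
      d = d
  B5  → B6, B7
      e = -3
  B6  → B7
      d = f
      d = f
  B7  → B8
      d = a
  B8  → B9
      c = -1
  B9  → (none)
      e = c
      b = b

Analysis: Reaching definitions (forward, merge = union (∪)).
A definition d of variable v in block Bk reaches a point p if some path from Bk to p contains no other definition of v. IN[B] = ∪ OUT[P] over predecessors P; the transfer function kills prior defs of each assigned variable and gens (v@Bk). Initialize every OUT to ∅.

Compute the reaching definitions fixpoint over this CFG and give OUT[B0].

Answer: {b@B3, c@B0, d@B0, f@B1}

Working:
Per-block solution:
  B0:  IN={b@B3, c@B0, d@B0, f@B1}  OUT={b@B3, c@B0, d@B0, f@B1}
  B1:  IN={b@B3, c@B0, d@B0, f@B1}  OUT={b@B3, c@B0, d@B0, f@B1}
  B2:  IN={b@B3, c@B0, d@B0, f@B1}  OUT={b@B3, c@B0, d@B0, f@B1}
  B3:  IN={b@B3, c@B0, d@B0, f@B1}  OUT={b@B3, c@B0, d@B0, f@B1}
  B4:  IN={b@B3, c@B0, d@B0, f@B1}  OUT={b@B3, c@B0, d@B4, e@B4, f@B1}
  B5:  IN={b@B3, c@B0, d@B4, e@B4, f@B1}  OUT={b@B3, c@B0, d@B4, e@B5, f@B1}
  B6:  IN={b@B3, c@B0, d@B4, e@B5, f@B1}  OUT={b@B3, c@B0, d@B6, e@B5, f@B1}
  B7:  IN={b@B3, c@B0, d@B4, d@B6, e@B5, f@B1}  OUT={b@B3, c@B0, d@B7, e@B5, f@B1}
  B8:  IN={b@B3, c@B0, d@B7, e@B5, f@B1}  OUT={b@B3, c@B8, d@B7, e@B5, f@B1}
  B9:  IN={b@B3, c@B8, d@B7, e@B5, f@B1}  OUT={b@B9, c@B8, d@B7, e@B9, f@B1}

Merge at B0 (entry node, so the boundary value {} is joined with the incoming edge(s)): IN[B0] = {} ⊔ OUT[B3] = {b@B3, c@B0, d@B0, f@B1}
Applying B0's transfer function to that IN value gives OUT[B0] (row B0 above).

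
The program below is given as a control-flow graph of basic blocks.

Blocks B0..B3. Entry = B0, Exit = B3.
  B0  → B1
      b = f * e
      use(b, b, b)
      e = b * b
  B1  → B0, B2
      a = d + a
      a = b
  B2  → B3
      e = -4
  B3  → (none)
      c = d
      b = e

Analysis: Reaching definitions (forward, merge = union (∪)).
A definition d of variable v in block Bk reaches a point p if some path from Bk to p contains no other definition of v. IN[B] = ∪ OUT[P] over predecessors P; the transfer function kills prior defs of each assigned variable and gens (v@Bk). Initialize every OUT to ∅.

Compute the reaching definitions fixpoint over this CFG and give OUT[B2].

Converged values:
  B0:   IN={a@B1, b@B0, e@B0}   OUT={a@B1, b@B0, e@B0}
  B1:   IN={a@B1, b@B0, e@B0}   OUT={a@B1, b@B0, e@B0}
  B2:   IN={a@B1, b@B0, e@B0}   OUT={a@B1, b@B0, e@B2}
  B3:   IN={a@B1, b@B0, e@B2}   OUT={a@B1, b@B3, c@B3, e@B2}

Merge at B2: IN[B2] = OUT[B1] = {a@B1, b@B0, e@B0}
Applying B2's transfer function to that IN value gives OUT[B2] (row B2 above).

Answer: {a@B1, b@B0, e@B2}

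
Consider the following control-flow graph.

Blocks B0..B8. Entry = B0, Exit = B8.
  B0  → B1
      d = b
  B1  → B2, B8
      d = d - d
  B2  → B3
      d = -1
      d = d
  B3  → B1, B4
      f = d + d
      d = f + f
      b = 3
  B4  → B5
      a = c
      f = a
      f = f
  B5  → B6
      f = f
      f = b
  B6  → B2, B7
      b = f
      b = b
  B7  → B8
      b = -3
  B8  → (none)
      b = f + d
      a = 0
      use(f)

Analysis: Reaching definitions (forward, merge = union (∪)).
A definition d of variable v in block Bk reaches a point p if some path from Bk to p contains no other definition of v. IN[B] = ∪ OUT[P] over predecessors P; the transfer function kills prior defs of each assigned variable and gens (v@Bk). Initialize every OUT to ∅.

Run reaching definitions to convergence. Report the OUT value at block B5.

Per-block solution:
  B0:  IN={}  OUT={d@B0}
  B1:  IN={a@B4, b@B3, d@B0, d@B3, f@B3}  OUT={a@B4, b@B3, d@B1, f@B3}
  B2:  IN={a@B4, b@B3, b@B6, d@B1, d@B3, f@B3, f@B5}  OUT={a@B4, b@B3, b@B6, d@B2, f@B3, f@B5}
  B3:  IN={a@B4, b@B3, b@B6, d@B2, f@B3, f@B5}  OUT={a@B4, b@B3, d@B3, f@B3}
  B4:  IN={a@B4, b@B3, d@B3, f@B3}  OUT={a@B4, b@B3, d@B3, f@B4}
  B5:  IN={a@B4, b@B3, d@B3, f@B4}  OUT={a@B4, b@B3, d@B3, f@B5}
  B6:  IN={a@B4, b@B3, d@B3, f@B5}  OUT={a@B4, b@B6, d@B3, f@B5}
  B7:  IN={a@B4, b@B6, d@B3, f@B5}  OUT={a@B4, b@B7, d@B3, f@B5}
  B8:  IN={a@B4, b@B3, b@B7, d@B1, d@B3, f@B3, f@B5}  OUT={a@B8, b@B8, d@B1, d@B3, f@B3, f@B5}

Merge at B5: IN[B5] = OUT[B4] = {a@B4, b@B3, d@B3, f@B4}
Applying B5's transfer function to that IN value gives OUT[B5] (row B5 above).

Answer: {a@B4, b@B3, d@B3, f@B5}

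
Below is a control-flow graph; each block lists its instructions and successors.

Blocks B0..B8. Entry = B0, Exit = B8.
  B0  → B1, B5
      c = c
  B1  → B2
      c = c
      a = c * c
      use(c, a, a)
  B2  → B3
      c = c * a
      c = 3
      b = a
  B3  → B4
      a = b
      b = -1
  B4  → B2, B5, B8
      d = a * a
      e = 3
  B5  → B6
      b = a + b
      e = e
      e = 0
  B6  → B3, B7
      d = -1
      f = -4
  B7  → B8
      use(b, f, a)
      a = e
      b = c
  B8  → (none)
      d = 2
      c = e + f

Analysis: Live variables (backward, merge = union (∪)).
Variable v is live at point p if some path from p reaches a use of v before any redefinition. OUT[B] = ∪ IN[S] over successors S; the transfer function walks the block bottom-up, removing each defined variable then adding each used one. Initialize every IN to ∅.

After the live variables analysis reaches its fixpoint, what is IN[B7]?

Fixpoint table:
  B0:   IN={a, b, c, e, f}   OUT={a, b, c, e, f}
  B1:   IN={c, f}   OUT={a, c, f}
  B2:   IN={a, c, f}   OUT={b, c, f}
  B3:   IN={b, c, f}   OUT={a, b, c, f}
  B4:   IN={a, b, c, f}   OUT={a, b, c, e, f}
  B5:   IN={a, b, c, e}   OUT={a, b, c, e}
  B6:   IN={a, b, c, e}   OUT={a, b, c, e, f}
  B7:   IN={a, b, c, e, f}   OUT={e, f}
  B8:   IN={e, f}   OUT={}

Merge at B7: OUT[B7] = IN[B8] = {e, f}
Applying B7's transfer function to that OUT value gives IN[B7] (row B7 above).

Answer: {a, b, c, e, f}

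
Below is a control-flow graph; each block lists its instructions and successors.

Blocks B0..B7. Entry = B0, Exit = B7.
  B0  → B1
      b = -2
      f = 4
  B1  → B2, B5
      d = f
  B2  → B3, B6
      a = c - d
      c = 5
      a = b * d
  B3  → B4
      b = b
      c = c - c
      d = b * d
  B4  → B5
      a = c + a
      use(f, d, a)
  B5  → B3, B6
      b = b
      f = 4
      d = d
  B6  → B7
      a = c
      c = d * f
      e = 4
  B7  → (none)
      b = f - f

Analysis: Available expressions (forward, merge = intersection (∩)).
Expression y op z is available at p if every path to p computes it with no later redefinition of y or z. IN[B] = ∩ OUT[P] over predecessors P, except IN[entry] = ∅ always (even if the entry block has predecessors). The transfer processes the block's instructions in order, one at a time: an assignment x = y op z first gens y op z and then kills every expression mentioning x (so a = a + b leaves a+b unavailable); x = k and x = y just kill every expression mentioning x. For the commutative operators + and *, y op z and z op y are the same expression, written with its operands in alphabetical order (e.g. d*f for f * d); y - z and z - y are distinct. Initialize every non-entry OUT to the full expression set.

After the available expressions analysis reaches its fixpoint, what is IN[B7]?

Answer: {d*f}

Trace:
Converged values:
  B0:  IN={}  OUT={}
  B1:  IN={}  OUT={}
  B2:  IN={}  OUT={b*d}
  B3:  IN={}  OUT={}
  B4:  IN={}  OUT={}
  B5:  IN={}  OUT={}
  B6:  IN={}  OUT={d*f}
  B7:  IN={d*f}  OUT={d*f, f-f}

Merge at B7: IN[B7] = OUT[B6] = {d*f}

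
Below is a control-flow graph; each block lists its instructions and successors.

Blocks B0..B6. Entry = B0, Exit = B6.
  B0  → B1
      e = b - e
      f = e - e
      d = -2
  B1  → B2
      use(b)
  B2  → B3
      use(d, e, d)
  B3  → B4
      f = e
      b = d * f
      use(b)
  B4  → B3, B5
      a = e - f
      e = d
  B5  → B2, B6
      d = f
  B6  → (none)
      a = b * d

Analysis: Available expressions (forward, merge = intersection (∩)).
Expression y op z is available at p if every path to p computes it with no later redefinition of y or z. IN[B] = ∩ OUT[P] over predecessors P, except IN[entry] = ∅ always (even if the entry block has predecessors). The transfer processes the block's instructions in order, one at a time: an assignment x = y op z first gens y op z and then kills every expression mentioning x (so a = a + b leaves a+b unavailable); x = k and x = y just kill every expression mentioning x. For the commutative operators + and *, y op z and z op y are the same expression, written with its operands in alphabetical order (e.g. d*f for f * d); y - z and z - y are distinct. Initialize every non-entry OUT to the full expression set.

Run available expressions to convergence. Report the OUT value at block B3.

Answer: {d*f}

Derivation:
Per-block solution:
  B0:  IN={}  OUT={e-e}
  B1:  IN={e-e}  OUT={e-e}
  B2:  IN={}  OUT={}
  B3:  IN={}  OUT={d*f}
  B4:  IN={d*f}  OUT={d*f}
  B5:  IN={d*f}  OUT={}
  B6:  IN={}  OUT={b*d}

Merge at B3: IN[B3] = OUT[B2] ∩ OUT[B4] = {}
Applying B3's transfer function to that IN value gives OUT[B3] (row B3 above).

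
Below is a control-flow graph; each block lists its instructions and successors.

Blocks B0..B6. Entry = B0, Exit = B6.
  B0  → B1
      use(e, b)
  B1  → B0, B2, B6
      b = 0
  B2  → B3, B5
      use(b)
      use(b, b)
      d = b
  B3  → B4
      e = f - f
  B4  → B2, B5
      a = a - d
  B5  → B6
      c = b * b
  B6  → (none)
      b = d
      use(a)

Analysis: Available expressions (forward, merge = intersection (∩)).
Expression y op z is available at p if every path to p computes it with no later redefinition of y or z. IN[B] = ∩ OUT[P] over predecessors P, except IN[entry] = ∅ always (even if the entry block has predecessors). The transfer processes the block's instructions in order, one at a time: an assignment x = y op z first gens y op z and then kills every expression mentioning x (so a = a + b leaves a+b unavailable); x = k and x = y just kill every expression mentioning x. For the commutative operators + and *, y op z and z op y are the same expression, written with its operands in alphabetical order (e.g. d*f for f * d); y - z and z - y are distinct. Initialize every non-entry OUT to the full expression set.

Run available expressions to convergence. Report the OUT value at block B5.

Fixpoint table:
  B0:   IN={}   OUT={}
  B1:   IN={}   OUT={}
  B2:   IN={}   OUT={}
  B3:   IN={}   OUT={f-f}
  B4:   IN={f-f}   OUT={f-f}
  B5:   IN={}   OUT={b*b}
  B6:   IN={}   OUT={}

Merge at B5: IN[B5] = OUT[B2] ∩ OUT[B4] = {}
Applying B5's transfer function to that IN value gives OUT[B5] (row B5 above).

Answer: {b*b}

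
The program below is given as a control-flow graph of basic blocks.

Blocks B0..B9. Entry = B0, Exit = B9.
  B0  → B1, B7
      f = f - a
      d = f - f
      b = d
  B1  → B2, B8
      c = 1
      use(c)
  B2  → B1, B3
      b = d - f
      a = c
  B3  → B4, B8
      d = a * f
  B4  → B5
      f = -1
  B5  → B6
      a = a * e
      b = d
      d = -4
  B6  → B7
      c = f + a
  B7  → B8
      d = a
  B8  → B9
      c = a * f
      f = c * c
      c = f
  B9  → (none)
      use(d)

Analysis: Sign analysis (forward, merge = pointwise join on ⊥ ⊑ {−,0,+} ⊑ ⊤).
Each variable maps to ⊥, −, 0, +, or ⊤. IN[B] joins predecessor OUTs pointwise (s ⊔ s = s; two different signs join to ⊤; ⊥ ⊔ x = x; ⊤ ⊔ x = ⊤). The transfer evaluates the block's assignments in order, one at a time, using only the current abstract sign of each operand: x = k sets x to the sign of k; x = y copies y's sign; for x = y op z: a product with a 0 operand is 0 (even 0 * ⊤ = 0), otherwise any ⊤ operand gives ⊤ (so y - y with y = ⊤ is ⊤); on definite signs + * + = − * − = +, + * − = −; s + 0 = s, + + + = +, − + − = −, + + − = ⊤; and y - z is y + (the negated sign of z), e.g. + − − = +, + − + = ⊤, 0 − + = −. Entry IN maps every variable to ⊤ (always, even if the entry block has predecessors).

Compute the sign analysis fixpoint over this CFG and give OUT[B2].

Answer: {a: +, b: ⊤, c: +, d: ⊤, e: ⊤, f: ⊤}

Working:
Converged values:
  B0:  IN=(all ⊤)  OUT=(all ⊤)
  B1:  IN=(all ⊤)  OUT={c:+; rest ⊤}
  B2:  IN={c:+; rest ⊤}  OUT={a:+, c:+; rest ⊤}
  B3:  IN={a:+, c:+; rest ⊤}  OUT={a:+, c:+; rest ⊤}
  B4:  IN={a:+, c:+; rest ⊤}  OUT={a:+, c:+, f:-; rest ⊤}
  B5:  IN={a:+, c:+, f:-; rest ⊤}  OUT={c:+, d:-, f:-; rest ⊤}
  B6:  IN={c:+, d:-, f:-; rest ⊤}  OUT={d:-, f:-; rest ⊤}
  B7:  IN=(all ⊤)  OUT=(all ⊤)
  B8:  IN=(all ⊤)  OUT=(all ⊤)
  B9:  IN=(all ⊤)  OUT=(all ⊤)

Merge at B2: IN[B2] = OUT[B1] = {a: ⊤, b: ⊤, c: +, d: ⊤, e: ⊤, f: ⊤}
Applying B2's transfer function to that IN value gives OUT[B2] (row B2 above).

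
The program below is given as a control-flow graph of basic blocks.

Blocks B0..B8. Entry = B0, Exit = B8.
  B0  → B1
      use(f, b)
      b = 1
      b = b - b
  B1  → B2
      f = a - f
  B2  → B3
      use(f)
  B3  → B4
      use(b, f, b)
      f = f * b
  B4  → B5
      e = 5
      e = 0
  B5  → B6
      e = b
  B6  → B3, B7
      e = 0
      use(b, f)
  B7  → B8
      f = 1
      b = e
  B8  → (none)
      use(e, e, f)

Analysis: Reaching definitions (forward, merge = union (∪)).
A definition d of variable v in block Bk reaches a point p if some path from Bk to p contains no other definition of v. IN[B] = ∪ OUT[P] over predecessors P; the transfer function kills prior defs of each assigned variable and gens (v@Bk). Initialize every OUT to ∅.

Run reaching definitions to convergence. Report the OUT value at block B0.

Converged values:
  B0:   IN={}   OUT={b@B0}
  B1:   IN={b@B0}   OUT={b@B0, f@B1}
  B2:   IN={b@B0, f@B1}   OUT={b@B0, f@B1}
  B3:   IN={b@B0, e@B6, f@B1, f@B3}   OUT={b@B0, e@B6, f@B3}
  B4:   IN={b@B0, e@B6, f@B3}   OUT={b@B0, e@B4, f@B3}
  B5:   IN={b@B0, e@B4, f@B3}   OUT={b@B0, e@B5, f@B3}
  B6:   IN={b@B0, e@B5, f@B3}   OUT={b@B0, e@B6, f@B3}
  B7:   IN={b@B0, e@B6, f@B3}   OUT={b@B7, e@B6, f@B7}
  B8:   IN={b@B7, e@B6, f@B7}   OUT={b@B7, e@B6, f@B7}

B0 is the boundary node: IN[B0] = {}
Applying B0's transfer function to that IN value gives OUT[B0] (row B0 above).

Answer: {b@B0}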